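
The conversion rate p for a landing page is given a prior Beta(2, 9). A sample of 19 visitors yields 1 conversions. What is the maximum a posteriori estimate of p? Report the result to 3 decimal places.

Prior: Beta(2, 9).
Data: 1 success in 19 trials. The binomial likelihood contributes p(1−p)^18, so the posterior is Beta(2+1, 9+18) = Beta(3, 27).
For Beta(a, b) with a, b > 1 the mode is (a−1)/(a+b−2) = 2/28 ≈ 0.071.

p̂_MAP = 0.071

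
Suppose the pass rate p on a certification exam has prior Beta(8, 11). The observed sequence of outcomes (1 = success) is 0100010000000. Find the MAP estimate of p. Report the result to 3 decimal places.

p̂_MAP = 0.300

Prior: Beta(8, 11).
Data: 2 successes in 13 trials (from the sequence). The binomial likelihood contributes p^2(1−p)^11, so the posterior is Beta(8+2, 11+11) = Beta(10, 22).
For Beta(a, b) with a, b > 1 the mode is (a−1)/(a+b−2) = 9/30 ≈ 0.300.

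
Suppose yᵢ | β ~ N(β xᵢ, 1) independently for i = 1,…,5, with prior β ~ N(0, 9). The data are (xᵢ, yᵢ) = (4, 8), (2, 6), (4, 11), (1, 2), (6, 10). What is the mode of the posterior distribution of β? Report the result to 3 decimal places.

log p(β | y) = −Σ(yᵢ − βxᵢ)²/(2·1) − β²/(2·9) + const.
Setting the derivative to zero: Σxᵢ(yᵢ − βxᵢ)/1 − β/9 = 0, so β = Σxᵢyᵢ / (Σxᵢ² + σ²/τ²).
Σxᵢyᵢ = 4·8 + 2·6 + 4·11 + 1·2 + 6·10 = 150; Σxᵢ² = 73; σ²/τ² = 1/9.
β̂_MAP = 150 / (73 + 1/9) = 150/(658/9) = 675/329 ≈ 2.052.

β̂_MAP = 2.052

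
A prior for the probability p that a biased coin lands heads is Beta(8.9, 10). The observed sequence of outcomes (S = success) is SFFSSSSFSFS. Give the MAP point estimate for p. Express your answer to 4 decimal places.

p̂_MAP = 0.5341

Prior: Beta(8.9, 10).
Data: 7 successes in 11 trials (from the sequence). The binomial likelihood contributes p^7(1−p)^4, so the posterior is Beta(8.9+7, 10+4) = Beta(15.9, 14).
For Beta(a, b) with a, b > 1 the mode is (a−1)/(a+b−2) = 14.9/27.9 ≈ 0.5341.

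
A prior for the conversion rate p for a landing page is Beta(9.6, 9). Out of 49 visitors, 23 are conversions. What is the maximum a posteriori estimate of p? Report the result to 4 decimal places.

p̂_MAP = 0.4817

Prior: Beta(9.6, 9).
Data: 23 successes in 49 trials. The binomial likelihood contributes p^23(1−p)^26, so the posterior is Beta(9.6+23, 9+26) = Beta(32.6, 35).
For Beta(a, b) with a, b > 1 the mode is (a−1)/(a+b−2) = 31.6/65.6 ≈ 0.4817.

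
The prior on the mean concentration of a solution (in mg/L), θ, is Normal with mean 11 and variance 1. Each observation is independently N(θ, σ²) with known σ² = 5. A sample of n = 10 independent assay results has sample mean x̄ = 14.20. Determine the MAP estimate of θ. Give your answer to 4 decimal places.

θ̂_MAP = 13.1333

n = 10, x̄ = 14.20.
For a Normal prior and Normal likelihood with known variance, the posterior is Normal; its mode equals its mean, the precision-weighted average.
Prior precision 1/σ₀² = 1/1 = 1; data precision n/σ² = 10/5 = 2.
θ̂ = (1·11 + 2·14.2) / (1 + 2) = 39.4/3 = 197/15 ≈ 13.1333.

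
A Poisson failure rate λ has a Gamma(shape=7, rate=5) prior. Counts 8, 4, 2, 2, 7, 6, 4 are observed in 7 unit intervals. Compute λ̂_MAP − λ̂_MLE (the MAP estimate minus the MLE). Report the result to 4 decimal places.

Σxᵢ = 33. Posterior is Gamma(40, 12); MAP = (40−1)/12 = 39/12 ≈ 3.25000.
MLE = x̄ = 33/7 ≈ 4.71429.
Difference = 39/12 − 33/7 = -41/28 ≈ -1.4643.

MAP − MLE = -1.4643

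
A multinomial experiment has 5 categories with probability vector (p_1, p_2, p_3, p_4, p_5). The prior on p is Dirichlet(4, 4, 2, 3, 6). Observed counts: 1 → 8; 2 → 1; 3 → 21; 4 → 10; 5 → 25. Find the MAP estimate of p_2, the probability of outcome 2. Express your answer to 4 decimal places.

MAP estimate: 0.0506

The posterior is Dirichlet(αᵢ + nᵢ) = Dirichlet(12, 5, 23, 13, 31).
For a Dirichlet(a₁,…,a_K) with all aᵢ > 1, the mode has j-th component (aⱼ − 1)/(Σaᵢ − K).
Here Σaᵢ = 84 and K = 5, so p_2 = (5 − 1)/(84 − 5) = 4/79 ≈ 0.0506.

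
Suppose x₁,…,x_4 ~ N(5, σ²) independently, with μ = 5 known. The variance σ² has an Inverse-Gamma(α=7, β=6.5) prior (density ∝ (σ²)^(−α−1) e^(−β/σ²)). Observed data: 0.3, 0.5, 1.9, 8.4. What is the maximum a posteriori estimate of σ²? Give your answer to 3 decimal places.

Sum of squared deviations about the known mean: SS = (0.3−5)² + (0.5−5)² + (1.9−5)² + (8.4−5)² = 63.51.
The Normal likelihood contributes (σ²)^(−n/2) exp(−SS/(2σ²)), so the posterior is Inverse-Gamma(α + n/2, β + SS/2) = Inverse-Gamma(9, 38.255).
The mode of Inverse-Gamma(a, b) is b/(a+1) = 38.255/10 ≈ 3.826.

σ̂²_MAP = 3.826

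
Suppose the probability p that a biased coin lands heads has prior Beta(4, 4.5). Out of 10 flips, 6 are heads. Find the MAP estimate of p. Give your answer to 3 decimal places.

Prior: Beta(4, 4.5).
Data: 6 successes in 10 trials. The binomial likelihood contributes p^6(1−p)^4, so the posterior is Beta(4+6, 4.5+4) = Beta(10, 8.5).
For Beta(a, b) with a, b > 1 the mode is (a−1)/(a+b−2) = 9/16.5 ≈ 0.545.

p̂_MAP = 0.545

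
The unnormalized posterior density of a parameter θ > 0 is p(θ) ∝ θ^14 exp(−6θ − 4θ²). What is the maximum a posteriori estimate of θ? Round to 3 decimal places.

ℓ'(θ) = 14/θ − 6 − 8θ. Setting this to zero and multiplying by θ: 8θ² + 6θ − 14 = 0.
θ = (−6 + √(6² + 4·8·14)) / (2·8) = (−6 + √484) / 16 = (−6 + 22)/16 = 1.
ℓ''(θ) = −14/θ² − 8 < 0, confirming a maximum.

θ̂_MAP = 1.000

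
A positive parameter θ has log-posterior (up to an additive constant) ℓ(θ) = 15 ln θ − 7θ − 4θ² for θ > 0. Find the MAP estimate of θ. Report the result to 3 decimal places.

θ̂_MAP = 1.000

ℓ'(θ) = 15/θ − 7 − 8θ. Setting this to zero and multiplying by θ: 8θ² + 7θ − 15 = 0.
θ = (−7 + √(7² + 4·8·15)) / (2·8) = (−7 + √529) / 16 = (−7 + 23)/16 = 1.
ℓ''(θ) = −15/θ² − 8 < 0, confirming a maximum.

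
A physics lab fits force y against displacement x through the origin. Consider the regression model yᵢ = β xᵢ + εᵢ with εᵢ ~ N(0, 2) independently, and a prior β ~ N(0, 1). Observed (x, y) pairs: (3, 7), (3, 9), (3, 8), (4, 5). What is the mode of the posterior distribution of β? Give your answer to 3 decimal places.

log p(β | y) = −Σ(yᵢ − βxᵢ)²/(2·2) − β²/(2·1) + const.
Setting the derivative to zero: Σxᵢ(yᵢ − βxᵢ)/2 − β/1 = 0, so β = Σxᵢyᵢ / (Σxᵢ² + σ²/τ²).
Σxᵢyᵢ = 3·7 + 3·9 + 3·8 + 4·5 = 92; Σxᵢ² = 43; σ²/τ² = 2.
β̂_MAP = 92 / (43 + 2) = 92/45 ≈ 2.044.

β̂_MAP = 2.044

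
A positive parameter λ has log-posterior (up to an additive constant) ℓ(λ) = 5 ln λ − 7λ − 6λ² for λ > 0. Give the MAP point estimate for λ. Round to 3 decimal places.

ℓ'(λ) = 5/λ − 7 − 12λ. Setting this to zero and multiplying by λ: 12λ² + 7λ − 5 = 0.
λ = (−7 + √(7² + 4·12·5)) / (2·12) = (−7 + √289) / 24 = (−7 + 17)/24 = 5/12.
ℓ''(λ) = −5/λ² − 12 < 0, confirming a maximum.

λ̂_MAP = 0.417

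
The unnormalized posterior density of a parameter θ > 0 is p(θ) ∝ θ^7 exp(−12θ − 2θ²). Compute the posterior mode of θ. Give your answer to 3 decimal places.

ℓ'(θ) = 7/θ − 12 − 4θ. Setting this to zero and multiplying by θ: 4θ² + 12θ − 7 = 0.
θ = (−12 + √(12² + 4·4·7)) / (2·4) = (−12 + √256) / 8 = (−12 + 16)/8 = 1/2.
ℓ''(θ) = −7/θ² − 4 < 0, confirming a maximum.

θ̂_MAP = 0.500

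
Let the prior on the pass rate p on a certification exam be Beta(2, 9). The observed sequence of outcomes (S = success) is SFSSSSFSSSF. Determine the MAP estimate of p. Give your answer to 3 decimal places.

p̂_MAP = 0.450

Prior: Beta(2, 9).
Data: 8 successes in 11 trials (from the sequence). The binomial likelihood contributes p^8(1−p)^3, so the posterior is Beta(2+8, 9+3) = Beta(10, 12).
For Beta(a, b) with a, b > 1 the mode is (a−1)/(a+b−2) = 9/20 ≈ 0.450.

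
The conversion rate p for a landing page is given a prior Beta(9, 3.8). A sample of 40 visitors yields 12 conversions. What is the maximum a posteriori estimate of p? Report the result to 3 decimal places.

Prior: Beta(9, 3.8).
Data: 12 successes in 40 trials. The binomial likelihood contributes p^12(1−p)^28, so the posterior is Beta(9+12, 3.8+28) = Beta(21, 31.8).
For Beta(a, b) with a, b > 1 the mode is (a−1)/(a+b−2) = 20/50.8 ≈ 0.394.

p̂_MAP = 0.394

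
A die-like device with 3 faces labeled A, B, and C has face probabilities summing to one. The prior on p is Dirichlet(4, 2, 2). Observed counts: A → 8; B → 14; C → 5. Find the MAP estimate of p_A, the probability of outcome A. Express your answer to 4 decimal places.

MAP estimate of p_A = 0.3438

The posterior is Dirichlet(αᵢ + nᵢ) = Dirichlet(12, 16, 7).
For a Dirichlet(a₁,…,a_K) with all aᵢ > 1, the mode has j-th component (aⱼ − 1)/(Σaᵢ − K).
Here Σaᵢ = 35 and K = 3, so p_A = (12 − 1)/(35 − 3) = 11/32 ≈ 0.3438.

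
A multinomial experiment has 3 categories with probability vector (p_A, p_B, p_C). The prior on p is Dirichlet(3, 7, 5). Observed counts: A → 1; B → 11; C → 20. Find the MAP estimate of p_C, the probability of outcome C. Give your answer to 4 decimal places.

The posterior is Dirichlet(αᵢ + nᵢ) = Dirichlet(4, 18, 25).
For a Dirichlet(a₁,…,a_K) with all aᵢ > 1, the mode has j-th component (aⱼ − 1)/(Σaᵢ − K).
Here Σaᵢ = 47 and K = 3, so p_C = (25 − 1)/(47 − 3) = 24/44 ≈ 0.5455.

MAP estimate of p_C = 0.5455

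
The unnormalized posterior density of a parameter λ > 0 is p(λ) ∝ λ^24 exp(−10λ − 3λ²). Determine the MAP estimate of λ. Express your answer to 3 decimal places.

λ̂_MAP = 1.333

ℓ'(λ) = 24/λ − 10 − 6λ. Setting this to zero and multiplying by λ: 6λ² + 10λ − 24 = 0.
λ = (−10 + √(10² + 4·6·24)) / (2·6) = (−10 + √676) / 12 = (−10 + 26)/12 = 4/3.
ℓ''(λ) = −24/λ² − 6 < 0, confirming a maximum.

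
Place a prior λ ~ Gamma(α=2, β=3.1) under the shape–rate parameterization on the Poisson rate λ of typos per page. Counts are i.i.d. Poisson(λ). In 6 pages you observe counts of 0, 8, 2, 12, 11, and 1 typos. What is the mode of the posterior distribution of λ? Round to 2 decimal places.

λ̂_MAP = 3.85

Σxᵢ = 0+8+2+12+11+1 = 34, with n = 6.
Posterior ∝ λe^(−3.1λ) · λ^34e^(−6λ) = λ^35e^(−9.1λ), i.e. Gamma(shape=36, rate=9.1).
The mode of a Gamma(a, b) with a ≥ 1 (shape–rate) is (a−1)/b = 35/9.1 ≈ 3.85.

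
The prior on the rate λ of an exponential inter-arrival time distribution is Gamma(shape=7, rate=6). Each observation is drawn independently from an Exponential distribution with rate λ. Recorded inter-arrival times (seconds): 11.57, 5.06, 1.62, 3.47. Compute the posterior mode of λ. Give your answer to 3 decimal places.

λ̂_MAP = 0.361

The Exponential(rate=λ) likelihood is ∝ λ^n e^(−λΣtᵢ). Here n = 4 and Σtᵢ = 11.57 + 5.06 + 1.62 + 3.47 = 21.72.
Posterior ∝ λ^6e^(−6λ) · λ^4e^(−21.72λ) = λ^10e^(−27.72λ), i.e. Gamma(11, 27.72).
Mode = (a−1)/b = 10/27.72 ≈ 0.361.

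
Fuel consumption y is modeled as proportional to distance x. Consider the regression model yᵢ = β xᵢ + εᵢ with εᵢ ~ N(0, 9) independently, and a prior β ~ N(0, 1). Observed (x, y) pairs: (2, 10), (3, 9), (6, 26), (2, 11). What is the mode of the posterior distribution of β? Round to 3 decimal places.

log p(β | y) = −Σ(yᵢ − βxᵢ)²/(2·9) − β²/(2·1) + const.
Setting the derivative to zero: Σxᵢ(yᵢ − βxᵢ)/9 − β/1 = 0, so β = Σxᵢyᵢ / (Σxᵢ² + σ²/τ²).
Σxᵢyᵢ = 2·10 + 3·9 + 6·26 + 2·11 = 225; Σxᵢ² = 53; σ²/τ² = 9.
β̂_MAP = 225 / (53 + 9) = 225/62 ≈ 3.629.

β̂_MAP = 3.629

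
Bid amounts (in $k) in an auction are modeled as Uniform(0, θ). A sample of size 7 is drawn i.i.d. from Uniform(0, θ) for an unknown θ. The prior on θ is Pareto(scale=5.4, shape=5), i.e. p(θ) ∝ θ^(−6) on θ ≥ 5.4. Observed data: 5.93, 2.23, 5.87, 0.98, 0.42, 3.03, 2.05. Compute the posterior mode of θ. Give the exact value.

θ̂_MAP = 5.93

The Uniform(0, θ) likelihood is θ^(−n) for θ ≥ max(xᵢ), zero otherwise. Here max(xᵢ) = 5.93.
Posterior ∝ θ^(−6) · θ^(−7) = θ^(−13) on θ ≥ max(5.4, 5.93) = 5.93.
This density is strictly decreasing in θ, so the posterior mode lies at the lower boundary of the support.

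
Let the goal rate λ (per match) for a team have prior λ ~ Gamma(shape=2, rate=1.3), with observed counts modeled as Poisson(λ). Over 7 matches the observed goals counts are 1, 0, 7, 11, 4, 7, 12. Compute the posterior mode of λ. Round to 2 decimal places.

λ̂_MAP = 5.18

Σxᵢ = 1+0+7+11+4+7+12 = 42, with n = 7.
Posterior ∝ λe^(−1.3λ) · λ^42e^(−7λ) = λ^43e^(−8.3λ), i.e. Gamma(shape=44, rate=8.3).
The mode of a Gamma(a, b) with a ≥ 1 (shape–rate) is (a−1)/b = 43/8.3 ≈ 5.18.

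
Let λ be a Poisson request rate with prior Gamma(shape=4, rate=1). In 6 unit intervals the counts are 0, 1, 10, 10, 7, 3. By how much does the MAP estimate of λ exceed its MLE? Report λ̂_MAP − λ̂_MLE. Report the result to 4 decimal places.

Σxᵢ = 31. Posterior is Gamma(35, 7); MAP = (35−1)/7 = 34/7 ≈ 4.85714.
MLE = x̄ = 31/6 ≈ 5.16667.
Difference = 34/7 − 31/6 = -13/42 ≈ -0.3095.

MAP − MLE = -0.3095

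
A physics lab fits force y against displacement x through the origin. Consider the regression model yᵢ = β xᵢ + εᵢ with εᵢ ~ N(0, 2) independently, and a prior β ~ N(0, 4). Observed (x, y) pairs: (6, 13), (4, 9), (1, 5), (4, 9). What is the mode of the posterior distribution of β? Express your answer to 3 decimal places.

β̂_MAP = 2.230

log p(β | y) = −Σ(yᵢ − βxᵢ)²/(2·2) − β²/(2·4) + const.
Setting the derivative to zero: Σxᵢ(yᵢ − βxᵢ)/2 − β/4 = 0, so β = Σxᵢyᵢ / (Σxᵢ² + σ²/τ²).
Σxᵢyᵢ = 6·13 + 4·9 + 1·5 + 4·9 = 155; Σxᵢ² = 69; σ²/τ² = 0.5.
β̂_MAP = 155 / (69 + 0.5) = 155/69.5 ≈ 2.230.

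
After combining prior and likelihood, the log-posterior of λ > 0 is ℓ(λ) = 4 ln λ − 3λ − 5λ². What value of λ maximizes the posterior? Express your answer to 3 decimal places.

λ̂_MAP = 0.500

ℓ'(λ) = 4/λ − 3 − 10λ. Setting this to zero and multiplying by λ: 10λ² + 3λ − 4 = 0.
λ = (−3 + √(3² + 4·10·4)) / (2·10) = (−3 + √169) / 20 = (−3 + 13)/20 = 1/2.
ℓ''(λ) = −4/λ² − 10 < 0, confirming a maximum.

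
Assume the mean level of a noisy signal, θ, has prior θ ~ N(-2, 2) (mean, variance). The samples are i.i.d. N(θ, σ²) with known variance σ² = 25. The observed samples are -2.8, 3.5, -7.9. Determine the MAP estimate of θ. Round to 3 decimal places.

n = 3; x̄ = ((-2.8) + 3.5 + (-7.9))/3 = -7.2/3 = -2.4.
For a Normal prior and Normal likelihood with known variance, the posterior is Normal; its mode equals its mean, the precision-weighted average.
Prior precision 1/σ₀² = 1/2 = 0.5; data precision n/σ² = 3/25 = 0.12.
θ̂ = (0.5·(-2) + 0.12·(-2.4)) / (0.5 + 0.12) = (-1.288)/0.62 = -322/155 ≈ -2.077.

θ̂_MAP = -2.077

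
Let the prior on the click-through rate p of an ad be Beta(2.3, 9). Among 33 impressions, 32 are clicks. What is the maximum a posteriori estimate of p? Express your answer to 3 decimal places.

Prior: Beta(2.3, 9).
Data: 32 successes in 33 trials. The binomial likelihood contributes p^32(1−p)^1, so the posterior is Beta(2.3+32, 9+1) = Beta(34.3, 10).
For Beta(a, b) with a, b > 1 the mode is (a−1)/(a+b−2) = 33.3/42.3 ≈ 0.787.

p̂_MAP = 0.787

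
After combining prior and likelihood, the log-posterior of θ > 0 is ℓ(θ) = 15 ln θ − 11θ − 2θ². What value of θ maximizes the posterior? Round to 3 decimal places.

ℓ'(θ) = 15/θ − 11 − 4θ. Setting this to zero and multiplying by θ: 4θ² + 11θ − 15 = 0.
θ = (−11 + √(11² + 4·4·15)) / (2·4) = (−11 + √361) / 8 = (−11 + 19)/8 = 1.
ℓ''(θ) = −15/θ² − 4 < 0, confirming a maximum.

θ̂_MAP = 1.000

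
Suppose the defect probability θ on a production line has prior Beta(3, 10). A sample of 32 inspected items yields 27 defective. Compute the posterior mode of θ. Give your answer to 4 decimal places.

Prior: Beta(3, 10).
Data: 27 successes in 32 trials. The binomial likelihood contributes θ^27(1−θ)^5, so the posterior is Beta(3+27, 10+5) = Beta(30, 15).
For Beta(a, b) with a, b > 1 the mode is (a−1)/(a+b−2) = 29/43 ≈ 0.6744.

θ̂_MAP = 0.6744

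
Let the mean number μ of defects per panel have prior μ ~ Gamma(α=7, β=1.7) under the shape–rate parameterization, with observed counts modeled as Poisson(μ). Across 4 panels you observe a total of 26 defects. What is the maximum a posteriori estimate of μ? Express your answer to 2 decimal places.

Σxᵢ = 26, n = 4.
Posterior ∝ μ^6e^(−1.7μ) · μ^26e^(−4μ) = μ^32e^(−5.7μ), i.e. Gamma(shape=33, rate=5.7).
The mode of a Gamma(a, b) with a ≥ 1 (shape–rate) is (a−1)/b = 32/5.7 ≈ 5.61.

μ̂_MAP = 5.61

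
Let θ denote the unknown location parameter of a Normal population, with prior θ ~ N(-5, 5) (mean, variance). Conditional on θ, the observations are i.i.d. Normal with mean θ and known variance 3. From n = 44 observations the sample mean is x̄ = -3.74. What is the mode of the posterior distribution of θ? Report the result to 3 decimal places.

n = 44, x̄ = -3.74.
For a Normal prior and Normal likelihood with known variance, the posterior is Normal; its mode equals its mean, the precision-weighted average.
Prior precision 1/σ₀² = 1/5 = 0.2; data precision n/σ² = 44/3.
θ̂ = (0.2·(-5) + (44/3)·(-3.74)) / (0.2 + 44/3) = (-4189/75)/(223/15) = -4189/1115 ≈ -3.757.

θ̂_MAP = -3.757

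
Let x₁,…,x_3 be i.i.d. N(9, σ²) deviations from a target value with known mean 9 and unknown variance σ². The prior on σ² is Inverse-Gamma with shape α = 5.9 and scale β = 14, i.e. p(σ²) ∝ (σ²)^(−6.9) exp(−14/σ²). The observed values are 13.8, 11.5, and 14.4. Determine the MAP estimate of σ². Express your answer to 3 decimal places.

σ̂²_MAP = 5.146

Sum of squared deviations about the known mean: SS = (13.8−9)² + (11.5−9)² + (14.4−9)² = 58.45.
The Normal likelihood contributes (σ²)^(−n/2) exp(−SS/(2σ²)), so the posterior is Inverse-Gamma(α + n/2, β + SS/2) = Inverse-Gamma(7.4, 43.225).
The mode of Inverse-Gamma(a, b) is b/(a+1) = 43.225/8.4 ≈ 5.146.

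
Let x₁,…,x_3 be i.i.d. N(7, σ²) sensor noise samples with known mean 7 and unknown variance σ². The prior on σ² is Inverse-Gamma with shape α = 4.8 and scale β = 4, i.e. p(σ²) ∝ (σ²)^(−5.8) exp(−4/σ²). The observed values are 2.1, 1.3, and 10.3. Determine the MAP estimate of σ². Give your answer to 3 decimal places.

σ̂²_MAP = 5.164

Sum of squared deviations about the known mean: SS = (2.1−7)² + (1.3−7)² + (10.3−7)² = 67.39.
The Normal likelihood contributes (σ²)^(−n/2) exp(−SS/(2σ²)), so the posterior is Inverse-Gamma(α + n/2, β + SS/2) = Inverse-Gamma(6.3, 37.695).
The mode of Inverse-Gamma(a, b) is b/(a+1) = 37.695/7.3 ≈ 5.164.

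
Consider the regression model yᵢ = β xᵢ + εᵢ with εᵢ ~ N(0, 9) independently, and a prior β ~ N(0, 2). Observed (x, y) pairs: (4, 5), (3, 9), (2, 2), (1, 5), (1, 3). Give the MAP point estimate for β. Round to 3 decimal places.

log p(β | y) = −Σ(yᵢ − βxᵢ)²/(2·9) − β²/(2·2) + const.
Setting the derivative to zero: Σxᵢ(yᵢ − βxᵢ)/9 − β/2 = 0, so β = Σxᵢyᵢ / (Σxᵢ² + σ²/τ²).
Σxᵢyᵢ = 4·5 + 3·9 + 2·2 + 1·5 + 1·3 = 59; Σxᵢ² = 31; σ²/τ² = 4.5.
β̂_MAP = 59 / (31 + 4.5) = 59/35.5 ≈ 1.662.

β̂_MAP = 1.662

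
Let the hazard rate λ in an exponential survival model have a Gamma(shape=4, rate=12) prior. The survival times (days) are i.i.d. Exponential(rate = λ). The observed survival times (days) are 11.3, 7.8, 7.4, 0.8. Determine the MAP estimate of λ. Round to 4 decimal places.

The Exponential(rate=λ) likelihood is ∝ λ^n e^(−λΣtᵢ). Here n = 4 and Σtᵢ = 11.3 + 7.8 + 7.4 + 0.8 = 27.3.
Posterior ∝ λ^3e^(−12λ) · λ^4e^(−27.3λ) = λ^7e^(−39.3λ), i.e. Gamma(8, 39.3).
Mode = (a−1)/b = 7/39.3 ≈ 0.1781.

λ̂_MAP = 0.1781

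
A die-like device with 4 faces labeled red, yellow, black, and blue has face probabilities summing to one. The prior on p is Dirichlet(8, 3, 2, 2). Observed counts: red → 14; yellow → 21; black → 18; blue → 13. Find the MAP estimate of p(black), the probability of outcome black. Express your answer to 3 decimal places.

MAP estimate of p(black) = 0.247

The posterior is Dirichlet(αᵢ + nᵢ) = Dirichlet(22, 24, 20, 15).
For a Dirichlet(a₁,…,a_K) with all aᵢ > 1, the mode has j-th component (aⱼ − 1)/(Σaᵢ − K).
Here Σaᵢ = 81 and K = 4, so p(black) = (20 − 1)/(81 − 4) = 19/77 ≈ 0.247.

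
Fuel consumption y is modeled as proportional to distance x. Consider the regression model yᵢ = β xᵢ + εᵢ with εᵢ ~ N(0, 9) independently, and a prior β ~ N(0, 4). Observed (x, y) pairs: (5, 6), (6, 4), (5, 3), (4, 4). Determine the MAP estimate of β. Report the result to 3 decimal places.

log p(β | y) = −Σ(yᵢ − βxᵢ)²/(2·9) − β²/(2·4) + const.
Setting the derivative to zero: Σxᵢ(yᵢ − βxᵢ)/9 − β/4 = 0, so β = Σxᵢyᵢ / (Σxᵢ² + σ²/τ²).
Σxᵢyᵢ = 5·6 + 6·4 + 5·3 + 4·4 = 85; Σxᵢ² = 102; σ²/τ² = 2.25.
β̂_MAP = 85 / (102 + 2.25) = 85/104.25 ≈ 0.815.

β̂_MAP = 0.815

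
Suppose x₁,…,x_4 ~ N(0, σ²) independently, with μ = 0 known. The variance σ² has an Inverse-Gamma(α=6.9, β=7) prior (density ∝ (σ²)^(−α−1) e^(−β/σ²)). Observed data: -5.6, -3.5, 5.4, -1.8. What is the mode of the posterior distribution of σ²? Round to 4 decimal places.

σ̂²_MAP = 4.5460

Sum of squared deviations about the known mean: SS = (-5.6−0)² + (-3.5−0)² + (5.4−0)² + (-1.8−0)² = 76.01.
The Normal likelihood contributes (σ²)^(−n/2) exp(−SS/(2σ²)), so the posterior is Inverse-Gamma(α + n/2, β + SS/2) = Inverse-Gamma(8.9, 45.005).
The mode of Inverse-Gamma(a, b) is b/(a+1) = 45.005/9.9 ≈ 4.5460.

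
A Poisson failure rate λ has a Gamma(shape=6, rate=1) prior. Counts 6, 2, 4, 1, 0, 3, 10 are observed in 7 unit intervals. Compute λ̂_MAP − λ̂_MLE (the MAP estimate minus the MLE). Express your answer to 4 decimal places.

Σxᵢ = 26. Posterior is Gamma(32, 8); MAP = (32−1)/8 = 31/8 ≈ 3.87500.
MLE = x̄ = 26/7 ≈ 3.71429.
Difference = 31/8 − 26/7 = 9/56 ≈ 0.1607.

MAP − MLE = 0.1607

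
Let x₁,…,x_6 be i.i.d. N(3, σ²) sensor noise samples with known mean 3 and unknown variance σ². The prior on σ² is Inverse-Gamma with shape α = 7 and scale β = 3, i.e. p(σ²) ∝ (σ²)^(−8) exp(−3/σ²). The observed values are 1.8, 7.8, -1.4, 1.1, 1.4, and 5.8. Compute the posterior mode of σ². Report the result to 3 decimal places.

Sum of squared deviations about the known mean: SS = (1.8−3)² + (7.8−3)² + (-1.4−3)² + (1.1−3)² + (1.4−3)² + (5.8−3)² = 57.85.
The Normal likelihood contributes (σ²)^(−n/2) exp(−SS/(2σ²)), so the posterior is Inverse-Gamma(α + n/2, β + SS/2) = Inverse-Gamma(10, 31.925).
The mode of Inverse-Gamma(a, b) is b/(a+1) = 31.925/11 ≈ 2.902.

σ̂²_MAP = 2.902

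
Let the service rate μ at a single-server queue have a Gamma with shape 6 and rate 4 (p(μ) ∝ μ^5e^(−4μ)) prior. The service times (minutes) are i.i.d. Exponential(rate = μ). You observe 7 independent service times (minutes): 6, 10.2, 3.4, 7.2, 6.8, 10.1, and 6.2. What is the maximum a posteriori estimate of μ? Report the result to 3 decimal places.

μ̂_MAP = 0.223

The Exponential(rate=μ) likelihood is ∝ μ^n e^(−μΣtᵢ). Here n = 7 and Σtᵢ = 6 + 10.2 + 3.4 + 7.2 + 6.8 + 10.1 + 6.2 = 49.9.
Posterior ∝ μ^5e^(−4μ) · μ^7e^(−49.9μ) = μ^12e^(−53.9μ), i.e. Gamma(13, 53.9).
Mode = (a−1)/b = 12/53.9 ≈ 0.223.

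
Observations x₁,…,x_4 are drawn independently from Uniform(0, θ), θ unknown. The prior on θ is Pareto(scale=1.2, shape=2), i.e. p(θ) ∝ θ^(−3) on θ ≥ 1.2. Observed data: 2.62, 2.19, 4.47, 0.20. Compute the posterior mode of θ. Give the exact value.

The Uniform(0, θ) likelihood is θ^(−n) for θ ≥ max(xᵢ), zero otherwise. Here max(xᵢ) = 4.47.
Posterior ∝ θ^(−3) · θ^(−4) = θ^(−7) on θ ≥ max(1.2, 4.47) = 4.47.
This density is strictly decreasing in θ, so the posterior mode lies at the lower boundary of the support.

θ̂_MAP = 4.47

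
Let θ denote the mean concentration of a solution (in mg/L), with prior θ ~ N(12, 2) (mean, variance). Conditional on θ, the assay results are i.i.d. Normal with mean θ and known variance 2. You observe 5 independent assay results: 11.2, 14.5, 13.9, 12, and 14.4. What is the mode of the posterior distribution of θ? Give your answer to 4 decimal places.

θ̂_MAP = 13.0000

n = 5; x̄ = (11.2 + 14.5 + 13.9 + 12 + 14.4)/5 = 66/5 = 13.2.
For a Normal prior and Normal likelihood with known variance, the posterior is Normal; its mode equals its mean, the precision-weighted average.
Prior precision 1/σ₀² = 1/2 = 0.5; data precision n/σ² = 5/2 = 2.5.
θ̂ = (0.5·12 + 2.5·13.2) / (0.5 + 2.5) = 39/3 = 13.0000.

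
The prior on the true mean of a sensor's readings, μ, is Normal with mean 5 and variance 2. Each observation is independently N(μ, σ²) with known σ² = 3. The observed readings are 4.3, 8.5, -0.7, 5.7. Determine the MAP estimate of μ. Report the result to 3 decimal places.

n = 4; x̄ = (4.3 + 8.5 + (-0.7) + 5.7)/4 = 17.8/4 = 4.45.
For a Normal prior and Normal likelihood with known variance, the posterior is Normal; its mode equals its mean, the precision-weighted average.
Prior precision 1/σ₀² = 1/2 = 0.5; data precision n/σ² = 4/3.
μ̂ = (0.5·5 + (4/3)·4.45) / (0.5 + 4/3) = (253/30)/(11/6) = 4.600.

μ̂_MAP = 4.600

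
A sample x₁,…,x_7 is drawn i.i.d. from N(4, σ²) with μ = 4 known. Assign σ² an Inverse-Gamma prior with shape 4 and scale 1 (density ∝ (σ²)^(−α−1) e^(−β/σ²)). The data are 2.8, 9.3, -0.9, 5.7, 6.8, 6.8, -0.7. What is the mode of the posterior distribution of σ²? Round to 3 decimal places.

σ̂²_MAP = 5.659

Sum of squared deviations about the known mean: SS = (2.8−4)² + (9.3−4)² + (-0.9−4)² + (5.7−4)² + (6.8−4)² + (6.8−4)² + (-0.7−4)² = 94.2.
The Normal likelihood contributes (σ²)^(−n/2) exp(−SS/(2σ²)), so the posterior is Inverse-Gamma(α + n/2, β + SS/2) = Inverse-Gamma(7.5, 48.1).
The mode of Inverse-Gamma(a, b) is b/(a+1) = 48.1/8.5 ≈ 5.659.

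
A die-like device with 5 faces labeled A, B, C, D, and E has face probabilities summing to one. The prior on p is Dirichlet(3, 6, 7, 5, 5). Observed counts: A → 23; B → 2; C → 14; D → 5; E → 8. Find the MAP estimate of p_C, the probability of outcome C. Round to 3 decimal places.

MAP estimate of p_C = 0.274

The posterior is Dirichlet(αᵢ + nᵢ) = Dirichlet(26, 8, 21, 10, 13).
For a Dirichlet(a₁,…,a_K) with all aᵢ > 1, the mode has j-th component (aⱼ − 1)/(Σaᵢ − K).
Here Σaᵢ = 78 and K = 5, so p_C = (21 − 1)/(78 − 5) = 20/73 ≈ 0.274.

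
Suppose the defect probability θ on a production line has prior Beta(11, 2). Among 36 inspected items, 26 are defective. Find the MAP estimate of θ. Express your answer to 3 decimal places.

θ̂_MAP = 0.766

Prior: Beta(11, 2).
Data: 26 successes in 36 trials. The binomial likelihood contributes θ^26(1−θ)^10, so the posterior is Beta(11+26, 2+10) = Beta(37, 12).
For Beta(a, b) with a, b > 1 the mode is (a−1)/(a+b−2) = 36/47 ≈ 0.766.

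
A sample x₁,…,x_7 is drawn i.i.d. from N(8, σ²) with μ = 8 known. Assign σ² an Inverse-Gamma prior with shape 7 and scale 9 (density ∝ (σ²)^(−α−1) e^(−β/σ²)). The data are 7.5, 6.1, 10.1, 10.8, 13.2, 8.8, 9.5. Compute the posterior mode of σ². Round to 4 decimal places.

σ̂²_MAP = 2.7843

Sum of squared deviations about the known mean: SS = (7.5−8)² + (6.1−8)² + (10.1−8)² + (10.8−8)² + (13.2−8)² + (8.8−8)² + (9.5−8)² = 46.04.
The Normal likelihood contributes (σ²)^(−n/2) exp(−SS/(2σ²)), so the posterior is Inverse-Gamma(α + n/2, β + SS/2) = Inverse-Gamma(10.5, 32.02).
The mode of Inverse-Gamma(a, b) is b/(a+1) = 32.02/11.5 ≈ 2.7843.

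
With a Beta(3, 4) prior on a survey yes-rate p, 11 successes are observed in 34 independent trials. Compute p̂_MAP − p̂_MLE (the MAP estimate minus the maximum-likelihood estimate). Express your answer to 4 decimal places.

MAP − MLE = 0.0098

Posterior is Beta(14, 27); MAP = (14−1)/(41−2) = 13/39 ≈ 0.33333.
MLE ignores the prior: p̂_MLE = k/n = 11/34 ≈ 0.32353.
Difference = 13/39 − 11/34 = 1/102 ≈ 0.0098.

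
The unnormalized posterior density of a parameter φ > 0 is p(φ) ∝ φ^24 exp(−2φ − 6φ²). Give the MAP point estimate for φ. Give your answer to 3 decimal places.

φ̂_MAP = 1.333

ℓ'(φ) = 24/φ − 2 − 12φ. Setting this to zero and multiplying by φ: 12φ² + 2φ − 24 = 0.
φ = (−2 + √(2² + 4·12·24)) / (2·12) = (−2 + √1156) / 24 = (−2 + 34)/24 = 4/3.
ℓ''(φ) = −24/φ² − 12 < 0, confirming a maximum.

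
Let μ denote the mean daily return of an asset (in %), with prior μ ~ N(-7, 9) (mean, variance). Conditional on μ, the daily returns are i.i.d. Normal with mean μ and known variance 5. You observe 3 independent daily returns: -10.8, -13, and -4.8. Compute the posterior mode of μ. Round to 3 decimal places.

n = 3; x̄ = ((-10.8) + (-13) + (-4.8))/3 = -28.6/3 = -143/15 ≈ -9.5333.
For a Normal prior and Normal likelihood with known variance, the posterior is Normal; its mode equals its mean, the precision-weighted average.
Prior precision 1/σ₀² = 1/9; data precision n/σ² = 3/5 = 0.6.
μ̂ = ((1/9)·(-7) + 0.6·(-143/15)) / (1/9 + 0.6) = (-1462/225)/(32/45) = -9.1375 ≈ -9.138.

μ̂_MAP = -9.138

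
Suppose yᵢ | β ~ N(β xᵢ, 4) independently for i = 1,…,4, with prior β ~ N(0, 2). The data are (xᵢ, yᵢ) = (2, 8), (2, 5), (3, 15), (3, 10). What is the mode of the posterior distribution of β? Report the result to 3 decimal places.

log p(β | y) = −Σ(yᵢ − βxᵢ)²/(2·4) − β²/(2·2) + const.
Setting the derivative to zero: Σxᵢ(yᵢ − βxᵢ)/4 − β/2 = 0, so β = Σxᵢyᵢ / (Σxᵢ² + σ²/τ²).
Σxᵢyᵢ = 2·8 + 2·5 + 3·15 + 3·10 = 101; Σxᵢ² = 26; σ²/τ² = 2.
β̂_MAP = 101 / (26 + 2) = 101/28 ≈ 3.607.

β̂_MAP = 3.607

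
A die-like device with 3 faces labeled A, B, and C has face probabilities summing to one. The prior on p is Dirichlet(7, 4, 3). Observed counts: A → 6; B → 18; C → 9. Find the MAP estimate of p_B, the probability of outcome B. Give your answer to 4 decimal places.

MAP estimate of p_B = 0.4773

The posterior is Dirichlet(αᵢ + nᵢ) = Dirichlet(13, 22, 12).
For a Dirichlet(a₁,…,a_K) with all aᵢ > 1, the mode has j-th component (aⱼ − 1)/(Σaᵢ − K).
Here Σaᵢ = 47 and K = 3, so p_B = (22 − 1)/(47 − 3) = 21/44 ≈ 0.4773.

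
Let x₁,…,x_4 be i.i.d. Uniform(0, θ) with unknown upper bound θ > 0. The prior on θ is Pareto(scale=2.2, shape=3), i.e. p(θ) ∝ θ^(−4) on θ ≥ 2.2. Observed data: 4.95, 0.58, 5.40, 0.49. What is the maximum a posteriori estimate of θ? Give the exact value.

The Uniform(0, θ) likelihood is θ^(−n) for θ ≥ max(xᵢ), zero otherwise. Here max(xᵢ) = 5.40.
Posterior ∝ θ^(−4) · θ^(−4) = θ^(−8) on θ ≥ max(2.2, 5.40) = 5.40.
This density is strictly decreasing in θ, so the posterior mode lies at the lower boundary of the support.

θ̂_MAP = 5.40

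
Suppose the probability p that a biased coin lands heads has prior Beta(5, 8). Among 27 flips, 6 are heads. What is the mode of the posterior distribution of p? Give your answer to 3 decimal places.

Prior: Beta(5, 8).
Data: 6 successes in 27 trials. The binomial likelihood contributes p^6(1−p)^21, so the posterior is Beta(5+6, 8+21) = Beta(11, 29).
For Beta(a, b) with a, b > 1 the mode is (a−1)/(a+b−2) = 10/38 ≈ 0.263.

p̂_MAP = 0.263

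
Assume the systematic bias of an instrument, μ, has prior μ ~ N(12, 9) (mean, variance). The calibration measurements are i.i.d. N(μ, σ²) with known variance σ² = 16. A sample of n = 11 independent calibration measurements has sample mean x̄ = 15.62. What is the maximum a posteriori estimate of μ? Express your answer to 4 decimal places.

n = 11, x̄ = 15.62.
For a Normal prior and Normal likelihood with known variance, the posterior is Normal; its mode equals its mean, the precision-weighted average.
Prior precision 1/σ₀² = 1/9; data precision n/σ² = 11/16 = 0.6875.
μ̂ = ((1/9)·12 + 0.6875·15.62) / (1/9 + 0.6875) = (28973/2400)/(115/144) = 86919/5750 ≈ 15.1163.

μ̂_MAP = 15.1163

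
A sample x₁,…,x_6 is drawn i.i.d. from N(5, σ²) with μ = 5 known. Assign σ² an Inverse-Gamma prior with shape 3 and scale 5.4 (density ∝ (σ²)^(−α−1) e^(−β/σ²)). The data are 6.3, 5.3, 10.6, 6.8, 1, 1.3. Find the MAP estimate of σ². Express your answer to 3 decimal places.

Sum of squared deviations about the known mean: SS = (6.3−5)² + (5.3−5)² + (10.6−5)² + (6.8−5)² + (1−5)² + (1.3−5)² = 66.07.
The Normal likelihood contributes (σ²)^(−n/2) exp(−SS/(2σ²)), so the posterior is Inverse-Gamma(α + n/2, β + SS/2) = Inverse-Gamma(6, 38.435).
The mode of Inverse-Gamma(a, b) is b/(a+1) = 38.435/7 ≈ 5.491.

σ̂²_MAP = 5.491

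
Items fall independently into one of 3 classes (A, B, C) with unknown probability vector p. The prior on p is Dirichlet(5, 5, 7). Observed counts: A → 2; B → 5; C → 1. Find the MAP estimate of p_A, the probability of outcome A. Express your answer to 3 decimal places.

The posterior is Dirichlet(αᵢ + nᵢ) = Dirichlet(7, 10, 8).
For a Dirichlet(a₁,…,a_K) with all aᵢ > 1, the mode has j-th component (aⱼ − 1)/(Σaᵢ − K).
Here Σaᵢ = 25 and K = 3, so p_A = (7 − 1)/(25 − 3) = 6/22 ≈ 0.273.

MAP estimate of p_A = 0.273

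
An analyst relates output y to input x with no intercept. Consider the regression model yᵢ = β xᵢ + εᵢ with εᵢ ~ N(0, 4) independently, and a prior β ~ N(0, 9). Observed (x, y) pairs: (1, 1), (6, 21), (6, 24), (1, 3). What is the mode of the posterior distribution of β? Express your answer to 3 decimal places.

log p(β | y) = −Σ(yᵢ − βxᵢ)²/(2·4) − β²/(2·9) + const.
Setting the derivative to zero: Σxᵢ(yᵢ − βxᵢ)/4 − β/9 = 0, so β = Σxᵢyᵢ / (Σxᵢ² + σ²/τ²).
Σxᵢyᵢ = 1·1 + 6·21 + 6·24 + 1·3 = 274; Σxᵢ² = 74; σ²/τ² = 4/9.
β̂_MAP = 274 / (74 + 4/9) = 274/(670/9) = 1233/335 ≈ 3.681.

β̂_MAP = 3.681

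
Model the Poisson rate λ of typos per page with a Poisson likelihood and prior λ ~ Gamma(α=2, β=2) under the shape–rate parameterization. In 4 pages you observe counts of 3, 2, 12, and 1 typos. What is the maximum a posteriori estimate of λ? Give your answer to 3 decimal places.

λ̂_MAP = 3.167

Σxᵢ = 3+2+12+1 = 18, with n = 4.
Posterior ∝ λe^(−2λ) · λ^18e^(−4λ) = λ^19e^(−6λ), i.e. Gamma(shape=20, rate=6).
The mode of a Gamma(a, b) with a ≥ 1 (shape–rate) is (a−1)/b = 19/6 ≈ 3.167.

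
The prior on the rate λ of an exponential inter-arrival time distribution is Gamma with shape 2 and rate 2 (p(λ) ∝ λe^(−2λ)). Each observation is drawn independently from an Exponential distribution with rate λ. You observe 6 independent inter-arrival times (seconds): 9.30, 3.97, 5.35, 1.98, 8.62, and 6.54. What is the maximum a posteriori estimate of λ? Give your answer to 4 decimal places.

The Exponential(rate=λ) likelihood is ∝ λ^n e^(−λΣtᵢ). Here n = 6 and Σtᵢ = 9.30 + 3.97 + 5.35 + 1.98 + 8.62 + 6.54 = 35.76.
Posterior ∝ λe^(−2λ) · λ^6e^(−35.76λ) = λ^7e^(−37.76λ), i.e. Gamma(8, 37.76).
Mode = (a−1)/b = 7/37.76 ≈ 0.1854.

λ̂_MAP = 0.1854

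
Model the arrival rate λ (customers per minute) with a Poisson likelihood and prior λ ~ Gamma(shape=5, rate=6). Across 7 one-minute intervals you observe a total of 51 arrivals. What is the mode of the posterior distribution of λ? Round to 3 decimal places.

λ̂_MAP = 4.231

Σxᵢ = 51, n = 7.
Posterior ∝ λ^4e^(−6λ) · λ^51e^(−7λ) = λ^55e^(−13λ), i.e. Gamma(shape=56, rate=13).
The mode of a Gamma(a, b) with a ≥ 1 (shape–rate) is (a−1)/b = 55/13 ≈ 4.231.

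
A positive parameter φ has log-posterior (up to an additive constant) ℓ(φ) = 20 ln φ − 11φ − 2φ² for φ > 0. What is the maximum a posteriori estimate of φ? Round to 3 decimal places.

ℓ'(φ) = 20/φ − 11 − 4φ. Setting this to zero and multiplying by φ: 4φ² + 11φ − 20 = 0.
φ = (−11 + √(11² + 4·4·20)) / (2·4) = (−11 + √441) / 8 = (−11 + 21)/8 = 5/4.
ℓ''(φ) = −20/φ² − 4 < 0, confirming a maximum.

φ̂_MAP = 1.250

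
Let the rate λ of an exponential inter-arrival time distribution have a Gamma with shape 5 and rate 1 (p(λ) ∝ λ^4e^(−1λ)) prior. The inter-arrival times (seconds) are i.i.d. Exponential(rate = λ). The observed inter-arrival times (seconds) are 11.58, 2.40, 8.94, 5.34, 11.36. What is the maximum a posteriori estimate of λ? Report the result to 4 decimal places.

λ̂_MAP = 0.2216

The Exponential(rate=λ) likelihood is ∝ λ^n e^(−λΣtᵢ). Here n = 5 and Σtᵢ = 11.58 + 2.40 + 8.94 + 5.34 + 11.36 = 39.62.
Posterior ∝ λ^4e^(−1λ) · λ^5e^(−39.62λ) = λ^9e^(−40.62λ), i.e. Gamma(10, 40.62).
Mode = (a−1)/b = 9/40.62 ≈ 0.2216.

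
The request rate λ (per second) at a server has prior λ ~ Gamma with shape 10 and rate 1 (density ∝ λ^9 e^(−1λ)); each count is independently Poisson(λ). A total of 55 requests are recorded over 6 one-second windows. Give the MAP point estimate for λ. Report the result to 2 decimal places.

λ̂_MAP = 9.14

Σxᵢ = 55, n = 6.
Posterior ∝ λ^9e^(−1λ) · λ^55e^(−6λ) = λ^64e^(−7λ), i.e. Gamma(shape=65, rate=7).
The mode of a Gamma(a, b) with a ≥ 1 (shape–rate) is (a−1)/b = 64/7 ≈ 9.14.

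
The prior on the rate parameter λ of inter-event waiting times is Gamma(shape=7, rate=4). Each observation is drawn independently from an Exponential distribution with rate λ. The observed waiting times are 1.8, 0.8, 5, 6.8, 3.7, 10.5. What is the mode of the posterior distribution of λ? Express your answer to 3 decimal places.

λ̂_MAP = 0.368

The Exponential(rate=λ) likelihood is ∝ λ^n e^(−λΣtᵢ). Here n = 6 and Σtᵢ = 1.8 + 0.8 + 5 + 6.8 + 3.7 + 10.5 = 28.6.
Posterior ∝ λ^6e^(−4λ) · λ^6e^(−28.6λ) = λ^12e^(−32.6λ), i.e. Gamma(13, 32.6).
Mode = (a−1)/b = 12/32.6 ≈ 0.368.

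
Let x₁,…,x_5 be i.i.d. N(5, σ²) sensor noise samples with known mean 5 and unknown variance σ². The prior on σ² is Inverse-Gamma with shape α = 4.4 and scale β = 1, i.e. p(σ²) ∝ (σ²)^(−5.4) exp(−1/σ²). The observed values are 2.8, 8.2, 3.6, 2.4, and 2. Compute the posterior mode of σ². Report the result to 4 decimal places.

Sum of squared deviations about the known mean: SS = (2.8−5)² + (8.2−5)² + (3.6−5)² + (2.4−5)² + (2−5)² = 32.8.
The Normal likelihood contributes (σ²)^(−n/2) exp(−SS/(2σ²)), so the posterior is Inverse-Gamma(α + n/2, β + SS/2) = Inverse-Gamma(6.9, 17.4).
The mode of Inverse-Gamma(a, b) is b/(a+1) = 17.4/7.9 ≈ 2.2025.

σ̂²_MAP = 2.2025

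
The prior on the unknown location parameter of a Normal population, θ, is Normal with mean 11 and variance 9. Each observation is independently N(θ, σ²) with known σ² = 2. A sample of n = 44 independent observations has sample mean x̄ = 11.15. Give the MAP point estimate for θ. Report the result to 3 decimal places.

θ̂_MAP = 11.149

n = 44, x̄ = 11.15.
For a Normal prior and Normal likelihood with known variance, the posterior is Normal; its mode equals its mean, the precision-weighted average.
Prior precision 1/σ₀² = 1/9; data precision n/σ² = 44/2 = 22.
θ̂ = ((1/9)·11 + 22·11.15) / (1/9 + 22) = (22187/90)/(199/9) = 22187/1990 ≈ 11.149.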